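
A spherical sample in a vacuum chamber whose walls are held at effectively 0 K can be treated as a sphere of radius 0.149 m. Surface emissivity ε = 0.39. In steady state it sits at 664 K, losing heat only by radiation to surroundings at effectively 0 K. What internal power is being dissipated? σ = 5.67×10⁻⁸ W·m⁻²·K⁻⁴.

Steady state: P = εσA T⁴.
A = 4πr² = 0.2790 m²; T⁴ = (664)⁴ = 1.944×10¹¹ K⁴.
P = 0.39 × 5.67×10⁻⁸ × 0.2790 × 1.944×10¹¹.

P ≈ 1200 W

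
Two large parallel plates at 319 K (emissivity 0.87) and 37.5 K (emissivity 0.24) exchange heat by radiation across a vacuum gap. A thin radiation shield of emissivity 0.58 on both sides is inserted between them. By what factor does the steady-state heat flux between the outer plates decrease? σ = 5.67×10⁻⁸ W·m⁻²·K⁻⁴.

Without shield: q₀ = σΔ(T⁴)/(1/ε₁+1/ε₂−1) with denominator 4.316.
With shield the two gaps are in series; the resistances add: (1/ε₁+1/ε_s−1)+(1/ε_s+1/ε₂−1) = 1.874+4.891 = 6.764.
Heat-flux ratio q₀/q = 6.764/4.316.

factor ≈ 1.57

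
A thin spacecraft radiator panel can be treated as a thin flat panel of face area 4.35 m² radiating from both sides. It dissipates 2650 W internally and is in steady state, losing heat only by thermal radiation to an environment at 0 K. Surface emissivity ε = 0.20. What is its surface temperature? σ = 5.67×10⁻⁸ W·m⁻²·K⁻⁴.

T ≈ 405 K

Steady state: internal power = radiated power, P = εσA T⁴.
Radiating area A = 2·4.35 = 8.700 m².
T⁴ = P/(εσA) = 2650/(0.20·5.67×10⁻⁸·8.700) = 2.686×10¹⁰ K⁴.
T = (2.686×10¹⁰)^(1/4).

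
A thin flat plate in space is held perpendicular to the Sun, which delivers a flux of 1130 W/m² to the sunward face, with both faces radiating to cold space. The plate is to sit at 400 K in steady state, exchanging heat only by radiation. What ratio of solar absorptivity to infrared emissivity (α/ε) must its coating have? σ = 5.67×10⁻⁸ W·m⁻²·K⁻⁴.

α/ε ≈ 2.57

Balance: αS·A = εσ·2A·T⁴ ⇒ α/ε = 2σT⁴/S.
α/ε = 2·5.67×10⁻⁸·(400)⁴/1130 = 2·5.67×10⁻⁸·2.560×10¹⁰/1130.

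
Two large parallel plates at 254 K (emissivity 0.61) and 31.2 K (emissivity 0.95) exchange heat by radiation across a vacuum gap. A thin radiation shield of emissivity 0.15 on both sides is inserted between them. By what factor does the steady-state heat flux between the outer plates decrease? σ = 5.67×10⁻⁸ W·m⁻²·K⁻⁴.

Without shield: q₀ = σΔ(T⁴)/(1/ε₁+1/ε₂−1) with denominator 1.692.
With shield the two gaps are in series; the resistances add: (1/ε₁+1/ε_s−1)+(1/ε_s+1/ε₂−1) = 7.306+6.719 = 14.03.
Heat-flux ratio q₀/q = 14.03/1.692.

factor ≈ 8.29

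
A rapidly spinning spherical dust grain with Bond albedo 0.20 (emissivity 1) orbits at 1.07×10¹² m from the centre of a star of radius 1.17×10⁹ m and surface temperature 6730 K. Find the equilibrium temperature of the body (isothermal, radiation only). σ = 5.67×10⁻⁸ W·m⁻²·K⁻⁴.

T ≈ 149 K

The star's surface emits σT_*⁴; at distance d the flux is S = σT_*⁴(R_*/d)².
S = 5.67×10⁻⁸·(6730)⁴·(1.17×10⁹/1.07×10¹²)² = 139.1 W/m².
For an isothermal sphere T⁴ = (1−a)S/(4σ) = 4.906×10⁸ K⁴.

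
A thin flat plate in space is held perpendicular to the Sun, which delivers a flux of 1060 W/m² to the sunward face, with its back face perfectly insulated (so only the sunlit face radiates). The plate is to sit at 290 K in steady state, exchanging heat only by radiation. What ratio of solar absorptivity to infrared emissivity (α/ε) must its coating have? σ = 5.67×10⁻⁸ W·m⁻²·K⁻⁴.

α/ε ≈ 0.378

Balance: αS·A = εσ·1A·T⁴ ⇒ α/ε = σT⁴/S.
α/ε = 5.67×10⁻⁸·(290)⁴/1060 = 5.67×10⁻⁸·7.073×10⁹/1060.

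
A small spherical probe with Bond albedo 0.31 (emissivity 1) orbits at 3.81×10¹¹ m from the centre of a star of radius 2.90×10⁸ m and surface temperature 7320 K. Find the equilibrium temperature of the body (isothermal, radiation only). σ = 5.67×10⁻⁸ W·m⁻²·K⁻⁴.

T ≈ 130 K

The star's surface emits σT_*⁴; at distance d the flux is S = σT_*⁴(R_*/d)².
S = 5.67×10⁻⁸·(7320)⁴·(2.90×10⁸/3.81×10¹¹)² = 94.31 W/m².
For an isothermal sphere T⁴ = (1−a)S/(4σ) = 2.869×10⁸ K⁴.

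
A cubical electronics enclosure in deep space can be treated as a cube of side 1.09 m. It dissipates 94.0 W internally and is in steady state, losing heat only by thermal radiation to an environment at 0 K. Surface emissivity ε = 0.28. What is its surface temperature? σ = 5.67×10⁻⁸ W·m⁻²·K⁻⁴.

Steady state: internal power = radiated power, P = εσA T⁴.
Radiating area A = 6L² = 7.129 m².
T⁴ = P/(εσA) = 94.0/(0.28·5.67×10⁻⁸·7.129) = 8.306×10⁸ K⁴.
T = (8.306×10⁸)^(1/4).

T ≈ 170 K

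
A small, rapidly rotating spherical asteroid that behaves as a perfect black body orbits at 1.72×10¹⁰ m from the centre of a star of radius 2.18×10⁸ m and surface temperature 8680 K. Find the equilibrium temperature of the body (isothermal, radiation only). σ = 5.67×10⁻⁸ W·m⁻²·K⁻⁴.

The star's surface emits σT_*⁴; at distance d the flux is S = σT_*⁴(R_*/d)².
S = 5.67×10⁻⁸·(8680)⁴·(2.18×10⁸/1.72×10¹⁰)² = 51700 W/m².
For an isothermal sphere T⁴ = (1−a)S/(4σ) = 2.280×10¹¹ K⁴.

T ≈ 691 K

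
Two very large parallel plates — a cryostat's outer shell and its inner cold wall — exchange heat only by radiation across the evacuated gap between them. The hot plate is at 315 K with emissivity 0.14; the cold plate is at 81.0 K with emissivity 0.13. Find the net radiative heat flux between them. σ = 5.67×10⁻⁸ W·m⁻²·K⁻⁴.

For two infinite grey parallel plates, q = σ(T₁⁴ − T₂⁴)/(1/ε₁ + 1/ε₂ − 1).
T₁⁴ − T₂⁴ = 9.846×10⁹ − 4.305×10⁷ = 9.803×10⁹ K⁴.
1/ε₁ + 1/ε₂ − 1 = 7.143 + 7.692 − 1 = 13.84.
q = 5.67×10⁻⁸ × 9.803×10⁹ / 13.84.

q ≈ 40.2 W/m²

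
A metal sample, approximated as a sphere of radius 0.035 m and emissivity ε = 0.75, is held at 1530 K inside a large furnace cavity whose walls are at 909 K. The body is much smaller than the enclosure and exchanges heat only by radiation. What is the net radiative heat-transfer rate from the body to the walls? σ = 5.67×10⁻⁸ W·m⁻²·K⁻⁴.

P_net ≈ 3140 W

For a small grey body in a large enclosure: P_net = εσA(T_body⁴ − T_wall⁴).
A = 4πr² = 0.01539 m²; T_body⁴ − T_wall⁴ = 5.480×10¹² − 6.827×10¹¹ = 4.797×10¹² K⁴.
|P_net| = 0.75·5.67×10⁻⁸·0.01539·4.797×10¹².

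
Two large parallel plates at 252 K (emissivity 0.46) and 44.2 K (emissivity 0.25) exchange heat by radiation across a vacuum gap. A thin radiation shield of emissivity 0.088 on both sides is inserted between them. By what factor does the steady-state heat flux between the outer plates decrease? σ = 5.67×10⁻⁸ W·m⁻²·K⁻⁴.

factor ≈ 5.20

Without shield: q₀ = σΔ(T⁴)/(1/ε₁+1/ε₂−1) with denominator 5.174.
With shield the two gaps are in series; the resistances add: (1/ε₁+1/ε_s−1)+(1/ε_s+1/ε₂−1) = 12.54+14.36 = 26.90.
Heat-flux ratio q₀/q = 26.90/5.174.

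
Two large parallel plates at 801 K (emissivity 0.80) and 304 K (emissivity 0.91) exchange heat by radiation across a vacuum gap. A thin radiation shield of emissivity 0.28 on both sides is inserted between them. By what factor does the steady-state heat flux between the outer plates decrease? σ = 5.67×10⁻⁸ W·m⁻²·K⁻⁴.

factor ≈ 5.55

Without shield: q₀ = σΔ(T⁴)/(1/ε₁+1/ε₂−1) with denominator 1.349.
With shield the two gaps are in series; the resistances add: (1/ε₁+1/ε_s−1)+(1/ε_s+1/ε₂−1) = 3.821+3.670 = 7.492.
Heat-flux ratio q₀/q = 7.492/1.349.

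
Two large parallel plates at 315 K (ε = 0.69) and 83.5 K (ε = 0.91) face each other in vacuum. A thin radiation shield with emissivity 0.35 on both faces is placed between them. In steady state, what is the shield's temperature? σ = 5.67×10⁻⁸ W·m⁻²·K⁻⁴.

T_s ≈ 261 K

In steady state the net flux on the hot side equals that on the cold side.
σ(T₁⁴−T_s⁴)/D₁ = σ(T_s⁴−T₂⁴)/D₂, with D₁ = 1/ε₁+1/ε_s−1 = 3.306, D₂ = 1/ε_s+1/ε₂−1 = 2.956.
Solve for T_s⁴: T_s⁴ = (D₂·T₁⁴ + D₁·T₂⁴)/(D₁+D₂) = 4.673×10⁹ K⁴.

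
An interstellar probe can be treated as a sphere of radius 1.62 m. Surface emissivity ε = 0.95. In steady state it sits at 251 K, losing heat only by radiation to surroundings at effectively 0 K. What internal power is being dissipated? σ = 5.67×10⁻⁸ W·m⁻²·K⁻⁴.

Steady state: P = εσA T⁴.
A = 4πr² = 32.98 m²; T⁴ = (251)⁴ = 3.969×10⁹ K⁴.
P = 0.95 × 5.67×10⁻⁸ × 32.98 × 3.969×10⁹.

P ≈ 7050 W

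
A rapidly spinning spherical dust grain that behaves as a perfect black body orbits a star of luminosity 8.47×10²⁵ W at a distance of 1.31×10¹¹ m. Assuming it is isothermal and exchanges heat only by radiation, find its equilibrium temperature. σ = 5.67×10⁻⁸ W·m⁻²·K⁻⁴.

T ≈ 204 K

First find the stellar flux at distance d: S = L/(4πd²) = 8.47×10²⁵/(4π·(1.31×10¹¹)²) = 392.8 W/m².
For an isothermal sphere, absorbed (1−a)S·πr² = emitted σ·4πr²·T⁴, so T⁴ = (1−a)S/(4σ).
T⁴ = 1.00·392.8/(4·5.67×10⁻⁸) = 1.732×10⁹ K⁴.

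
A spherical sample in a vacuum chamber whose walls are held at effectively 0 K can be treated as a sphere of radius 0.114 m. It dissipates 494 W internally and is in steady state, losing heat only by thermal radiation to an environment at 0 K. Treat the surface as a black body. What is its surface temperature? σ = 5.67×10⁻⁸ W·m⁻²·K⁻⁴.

Steady state: internal power = radiated power, P = εσA T⁴.
Radiating area A = 4πr² = 0.1633 m².
T⁴ = P/(εσA) = 494/(1.0·5.67×10⁻⁸·0.1633) = 5.335×10¹⁰ K⁴.
T = (5.335×10¹⁰)^(1/4).

T ≈ 481 K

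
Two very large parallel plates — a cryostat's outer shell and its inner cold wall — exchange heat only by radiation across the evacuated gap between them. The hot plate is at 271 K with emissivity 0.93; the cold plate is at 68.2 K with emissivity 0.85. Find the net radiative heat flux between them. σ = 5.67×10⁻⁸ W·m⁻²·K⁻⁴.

q ≈ 243 W/m²

For two infinite grey parallel plates, q = σ(T₁⁴ − T₂⁴)/(1/ε₁ + 1/ε₂ − 1).
T₁⁴ − T₂⁴ = 5.394×10⁹ − 2.163×10⁷ = 5.372×10⁹ K⁴.
1/ε₁ + 1/ε₂ − 1 = 1.075 + 1.176 − 1 = 1.252.
q = 5.67×10⁻⁸ × 5.372×10⁹ / 1.252.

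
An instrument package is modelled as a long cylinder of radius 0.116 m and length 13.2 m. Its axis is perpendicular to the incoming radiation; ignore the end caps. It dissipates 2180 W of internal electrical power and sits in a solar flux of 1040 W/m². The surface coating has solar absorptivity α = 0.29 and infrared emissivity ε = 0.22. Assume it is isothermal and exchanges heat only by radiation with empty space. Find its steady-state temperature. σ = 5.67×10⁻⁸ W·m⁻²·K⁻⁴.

At steady state, absorbed solar power + internal power = radiated power.
Absorbed: α·S·A_cross = 0.29·1040·3.062 = 923.6 W (cross-section 2rL).
Total input = 923.6 + 2180 = 3104 W.
Radiated: εσ·A_surf·T⁴ with A_surf = 2πrL = 9.621 m².
T⁴ = 3104/(0.22·5.67×10⁻⁸·9.621) = 2.586×10¹⁰ K⁴.

T ≈ 401 K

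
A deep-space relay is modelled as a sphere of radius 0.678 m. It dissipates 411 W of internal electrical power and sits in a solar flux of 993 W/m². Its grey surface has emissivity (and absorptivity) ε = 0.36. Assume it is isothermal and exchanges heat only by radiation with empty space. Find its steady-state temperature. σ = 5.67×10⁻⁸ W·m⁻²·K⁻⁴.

T ≈ 298 K

At steady state, absorbed solar power + internal power = radiated power.
Absorbed: α·S·A_cross = 0.36·993·1.444 = 516.3 W (cross-section πr²).
Total input = 516.3 + 411 = 927.3 W.
Radiated: εσ·A_surf·T⁴ with A_surf = 4πr² = 5.777 m².
T⁴ = 927.3/(0.36·5.67×10⁻⁸·5.777) = 7.864×10⁹ K⁴.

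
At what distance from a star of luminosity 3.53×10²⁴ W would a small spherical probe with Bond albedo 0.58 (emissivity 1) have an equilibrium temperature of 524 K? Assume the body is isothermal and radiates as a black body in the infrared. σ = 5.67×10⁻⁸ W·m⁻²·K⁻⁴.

d ≈ 2.63×10⁹ m

For an isothermal black-emitting sphere, (1−a)S·πr² = σ·4πr²·T⁴ ⇒ S = 4σT⁴/(1−a).
S = 4·5.67×10⁻⁸·(524)⁴/0.420 = 40710 W/m².
Flux falls as S = L/(4πd²), so d = √(L/(4πS)) = √(3.53×10²⁴/(4π·40710)).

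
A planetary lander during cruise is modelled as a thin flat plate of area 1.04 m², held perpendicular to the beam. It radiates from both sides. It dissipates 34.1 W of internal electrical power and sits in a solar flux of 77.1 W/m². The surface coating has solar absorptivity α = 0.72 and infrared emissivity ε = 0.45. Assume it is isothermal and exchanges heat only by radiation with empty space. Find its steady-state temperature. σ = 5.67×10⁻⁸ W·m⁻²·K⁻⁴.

T ≈ 204 K

At steady state, absorbed solar power + internal power = radiated power.
Absorbed: α·S·A_cross = 0.72·77.1·1.040 = 57.73 W (cross-section A).
Total input = 57.73 + 34.1 = 91.83 W.
Radiated: εσ·A_surf·T⁴ with A_surf = 2A = 2.080 m².
T⁴ = 91.83/(0.45·5.67×10⁻⁸·2.080) = 1.730×10⁹ K⁴.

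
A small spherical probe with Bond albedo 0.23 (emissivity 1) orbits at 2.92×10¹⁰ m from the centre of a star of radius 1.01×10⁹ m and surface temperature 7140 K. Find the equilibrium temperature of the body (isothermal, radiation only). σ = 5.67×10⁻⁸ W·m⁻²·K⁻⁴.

T ≈ 880 K

The star's surface emits σT_*⁴; at distance d the flux is S = σT_*⁴(R_*/d)².
S = 5.67×10⁻⁸·(7140)⁴·(1.01×10⁹/2.92×10¹⁰)² = 1.763×10⁵ W/m².
For an isothermal sphere T⁴ = (1−a)S/(4σ) = 5.986×10¹¹ K⁴.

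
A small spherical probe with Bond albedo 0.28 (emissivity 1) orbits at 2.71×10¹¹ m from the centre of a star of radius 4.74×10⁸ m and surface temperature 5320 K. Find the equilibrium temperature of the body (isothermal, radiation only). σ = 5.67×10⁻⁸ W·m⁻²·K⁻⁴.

The star's surface emits σT_*⁴; at distance d the flux is S = σT_*⁴(R_*/d)².
S = 5.67×10⁻⁸·(5320)⁴·(4.74×10⁸/2.71×10¹¹)² = 138.9 W/m².
For an isothermal sphere T⁴ = (1−a)S/(4σ) = 4.411×10⁸ K⁴.

T ≈ 145 K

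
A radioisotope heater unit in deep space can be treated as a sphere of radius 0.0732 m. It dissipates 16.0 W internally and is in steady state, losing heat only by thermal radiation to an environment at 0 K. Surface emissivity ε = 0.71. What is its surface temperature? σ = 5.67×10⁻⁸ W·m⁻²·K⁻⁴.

Steady state: internal power = radiated power, P = εσA T⁴.
Radiating area A = 4πr² = 0.06733 m².
T⁴ = P/(εσA) = 16.0/(0.71·5.67×10⁻⁸·0.06733) = 5.903×10⁹ K⁴.
T = (5.903×10⁹)^(1/4).

T ≈ 277 K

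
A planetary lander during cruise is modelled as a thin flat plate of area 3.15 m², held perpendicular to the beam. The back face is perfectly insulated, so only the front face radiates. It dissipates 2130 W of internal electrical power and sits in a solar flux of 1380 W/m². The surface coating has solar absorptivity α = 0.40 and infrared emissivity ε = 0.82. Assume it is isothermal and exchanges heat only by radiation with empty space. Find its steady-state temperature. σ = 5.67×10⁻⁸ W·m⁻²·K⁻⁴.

T ≈ 403 K

At steady state, absorbed solar power + internal power = radiated power.
Absorbed: α·S·A_cross = 0.40·1380·3.150 = 1739 W (cross-section A).
Total input = 1739 + 2130 = 3869 W.
Radiated: εσ·A_surf·T⁴ with A_surf = A = 3.150 m².
T⁴ = 3869/(0.82·5.67×10⁻⁸·3.150) = 2.642×10¹⁰ K⁴.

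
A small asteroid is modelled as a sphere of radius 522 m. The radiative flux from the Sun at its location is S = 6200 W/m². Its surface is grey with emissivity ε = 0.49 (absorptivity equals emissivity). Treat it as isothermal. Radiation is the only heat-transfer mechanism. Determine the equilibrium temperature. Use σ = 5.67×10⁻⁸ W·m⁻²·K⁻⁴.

T ≈ 407 K

At equilibrium, absorbed power = emitted power.
Absorbing cross-section = πr² = 8.560×10⁵ m²; emitting surface = 4πr² = 3.424×10⁶ m² (ratio 4).
εS·A_cross = εσ·A_surf·T⁴  ⇒  T⁴ = S/(4σ)   (ε cancels).
T⁴ = 6200/(4·5.67×10⁻⁸) = 2.734×10¹⁰ K⁴.
T = (2.734×10¹⁰)^(1/4).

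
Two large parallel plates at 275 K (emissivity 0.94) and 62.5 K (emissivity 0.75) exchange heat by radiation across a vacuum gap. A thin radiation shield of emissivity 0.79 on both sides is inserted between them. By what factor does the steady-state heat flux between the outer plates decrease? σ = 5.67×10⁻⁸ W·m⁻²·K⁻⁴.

factor ≈ 2.10

Without shield: q₀ = σΔ(T⁴)/(1/ε₁+1/ε₂−1) with denominator 1.397.
With shield the two gaps are in series; the resistances add: (1/ε₁+1/ε_s−1)+(1/ε_s+1/ε₂−1) = 1.330+1.599 = 2.929.
Heat-flux ratio q₀/q = 2.929/1.397.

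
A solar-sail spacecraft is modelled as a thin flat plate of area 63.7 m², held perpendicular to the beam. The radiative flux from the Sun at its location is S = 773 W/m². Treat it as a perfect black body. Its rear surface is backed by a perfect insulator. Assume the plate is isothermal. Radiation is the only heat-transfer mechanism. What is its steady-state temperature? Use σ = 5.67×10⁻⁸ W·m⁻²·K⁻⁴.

At equilibrium, absorbed power = emitted power.
Absorbing cross-section = A = 63.70 m²; emitting surface = A = 63.70 m² (ratio 1).
S·A_cross = εσ·A_surf·T⁴  ⇒  T⁴ = S/(1σ).
T⁴ = 1.00·773/(1·5.67×10⁻⁸) = 1.363×10¹⁰ K⁴.
T = (1.363×10¹⁰)^(1/4).

T ≈ 342 K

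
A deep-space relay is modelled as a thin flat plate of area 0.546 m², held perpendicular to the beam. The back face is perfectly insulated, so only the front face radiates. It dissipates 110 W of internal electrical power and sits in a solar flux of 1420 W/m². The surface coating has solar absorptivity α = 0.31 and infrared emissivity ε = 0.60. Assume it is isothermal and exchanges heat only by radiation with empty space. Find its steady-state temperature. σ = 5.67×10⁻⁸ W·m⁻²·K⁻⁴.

T ≈ 371 K

At steady state, absorbed solar power + internal power = radiated power.
Absorbed: α·S·A_cross = 0.31·1420·0.5460 = 240.3 W (cross-section A).
Total input = 240.3 + 110 = 350.3 W.
Radiated: εσ·A_surf·T⁴ with A_surf = A = 0.5460 m².
T⁴ = 350.3/(0.60·5.67×10⁻⁸·0.5460) = 1.886×10¹⁰ K⁴.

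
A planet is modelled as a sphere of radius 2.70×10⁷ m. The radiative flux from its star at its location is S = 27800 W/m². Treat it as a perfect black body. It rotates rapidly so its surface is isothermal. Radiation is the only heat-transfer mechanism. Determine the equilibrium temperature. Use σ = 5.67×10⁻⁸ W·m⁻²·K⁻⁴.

At equilibrium, absorbed power = emitted power.
Absorbing cross-section = πr² = 2.290×10¹⁵ m²; emitting surface = 4πr² = 9.161×10¹⁵ m² (ratio 4).
S·A_cross = εσ·A_surf·T⁴  ⇒  T⁴ = S/(4σ).
T⁴ = 1.00·27800/(4·5.67×10⁻⁸) = 1.226×10¹¹ K⁴.
T = (1.226×10¹¹)^(1/4).

T ≈ 592 K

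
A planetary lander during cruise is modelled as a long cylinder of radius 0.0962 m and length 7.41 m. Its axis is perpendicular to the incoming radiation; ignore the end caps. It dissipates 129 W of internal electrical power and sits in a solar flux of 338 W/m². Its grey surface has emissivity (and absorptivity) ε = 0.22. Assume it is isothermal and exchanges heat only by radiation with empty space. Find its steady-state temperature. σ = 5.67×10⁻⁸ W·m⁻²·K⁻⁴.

T ≈ 255 K

At steady state, absorbed solar power + internal power = radiated power.
Absorbed: α·S·A_cross = 0.22·338·1.426 = 106.0 W (cross-section 2rL).
Total input = 106.0 + 129 = 235.0 W.
Radiated: εσ·A_surf·T⁴ with A_surf = 2πrL = 4.479 m².
T⁴ = 235.0/(0.22·5.67×10⁻⁸·4.479) = 4.206×10⁹ K⁴.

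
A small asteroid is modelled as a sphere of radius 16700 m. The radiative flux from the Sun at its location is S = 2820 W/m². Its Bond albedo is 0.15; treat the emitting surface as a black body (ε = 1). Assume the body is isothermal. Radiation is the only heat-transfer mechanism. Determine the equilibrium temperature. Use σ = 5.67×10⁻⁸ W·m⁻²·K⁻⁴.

At equilibrium, absorbed power = emitted power.
Absorbing cross-section = πr² = 8.762×10⁸ m²; emitting surface = 4πr² = 3.505×10⁹ m² (ratio 4).
(1−a)S·A_cross = εσ·A_surf·T⁴  ⇒  T⁴ = (1−a)S/(4σ).
T⁴ = 0.850·2820/(4·5.67×10⁻⁸) = 1.057×10¹⁰ K⁴.
T = (1.057×10¹⁰)^(1/4).

T ≈ 321 K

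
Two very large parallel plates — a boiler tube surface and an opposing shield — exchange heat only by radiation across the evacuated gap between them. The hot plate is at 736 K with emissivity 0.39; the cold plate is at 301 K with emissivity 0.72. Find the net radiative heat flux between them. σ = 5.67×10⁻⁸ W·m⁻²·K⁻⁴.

For two infinite grey parallel plates, q = σ(T₁⁴ − T₂⁴)/(1/ε₁ + 1/ε₂ − 1).
T₁⁴ − T₂⁴ = 2.934×10¹¹ − 8.209×10⁹ = 2.852×10¹¹ K⁴.
1/ε₁ + 1/ε₂ − 1 = 2.564 + 1.389 − 1 = 2.953.
q = 5.67×10⁻⁸ × 2.852×10¹¹ / 2.953.

q ≈ 5480 W/m²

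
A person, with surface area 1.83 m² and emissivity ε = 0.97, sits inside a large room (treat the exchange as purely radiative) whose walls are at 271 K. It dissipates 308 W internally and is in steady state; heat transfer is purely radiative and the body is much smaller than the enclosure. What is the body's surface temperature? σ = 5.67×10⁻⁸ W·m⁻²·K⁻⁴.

For a small grey body in a large enclosure, net radiated power = εσA(T⁴ − T_w⁴).
Steady state: P = εσA(T⁴ − T_w⁴) with A = 1.83 m².
T⁴ = P/(εσA) + T_w⁴ = 308/(0.97·5.67×10⁻⁸·1.830) + (271)⁴
    = 3.060×10⁹ + 5.394×10⁹ = 8.454×10⁹ K⁴.

T ≈ 303 K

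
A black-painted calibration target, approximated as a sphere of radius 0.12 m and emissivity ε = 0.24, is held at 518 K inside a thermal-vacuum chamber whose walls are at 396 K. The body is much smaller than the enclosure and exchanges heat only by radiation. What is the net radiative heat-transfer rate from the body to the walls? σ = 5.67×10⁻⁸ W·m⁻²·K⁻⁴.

P_net ≈ 117 W

For a small grey body in a large enclosure: P_net = εσA(T_body⁴ − T_wall⁴).
A = 4πr² = 0.1810 m²; T_body⁴ − T_wall⁴ = 7.200×10¹⁰ − 2.459×10¹⁰ = 4.741×10¹⁰ K⁴.
|P_net| = 0.24·5.67×10⁻⁸·0.1810·4.741×10¹⁰.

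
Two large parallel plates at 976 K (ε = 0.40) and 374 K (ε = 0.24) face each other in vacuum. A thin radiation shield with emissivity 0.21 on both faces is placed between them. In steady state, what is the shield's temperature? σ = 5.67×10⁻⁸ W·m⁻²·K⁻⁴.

T_s ≈ 847 K

In steady state the net flux on the hot side equals that on the cold side.
σ(T₁⁴−T_s⁴)/D₁ = σ(T_s⁴−T₂⁴)/D₂, with D₁ = 1/ε₁+1/ε_s−1 = 6.262, D₂ = 1/ε_s+1/ε₂−1 = 7.929.
Solve for T_s⁴: T_s⁴ = (D₂·T₁⁴ + D₁·T₂⁴)/(D₁+D₂) = 5.156×10¹¹ K⁴.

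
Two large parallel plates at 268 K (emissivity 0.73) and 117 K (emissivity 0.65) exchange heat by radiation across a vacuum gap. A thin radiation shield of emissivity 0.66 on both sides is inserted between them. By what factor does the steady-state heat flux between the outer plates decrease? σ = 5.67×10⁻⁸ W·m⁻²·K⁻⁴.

Without shield: q₀ = σΔ(T⁴)/(1/ε₁+1/ε₂−1) with denominator 1.908.
With shield the two gaps are in series; the resistances add: (1/ε₁+1/ε_s−1)+(1/ε_s+1/ε₂−1) = 1.885+2.054 = 3.939.
Heat-flux ratio q₀/q = 3.939/1.908.

factor ≈ 2.06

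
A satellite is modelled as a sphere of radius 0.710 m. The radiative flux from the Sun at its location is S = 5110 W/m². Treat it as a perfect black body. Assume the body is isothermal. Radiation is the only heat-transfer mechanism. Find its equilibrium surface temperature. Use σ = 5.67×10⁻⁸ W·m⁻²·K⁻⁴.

At equilibrium, absorbed power = emitted power.
Absorbing cross-section = πr² = 1.584 m²; emitting surface = 4πr² = 6.335 m² (ratio 4).
S·A_cross = εσ·A_surf·T⁴  ⇒  T⁴ = S/(4σ).
T⁴ = 1.00·5110/(4·5.67×10⁻⁸) = 2.253×10¹⁰ K⁴.
T = (2.253×10¹⁰)^(1/4).

T ≈ 387 K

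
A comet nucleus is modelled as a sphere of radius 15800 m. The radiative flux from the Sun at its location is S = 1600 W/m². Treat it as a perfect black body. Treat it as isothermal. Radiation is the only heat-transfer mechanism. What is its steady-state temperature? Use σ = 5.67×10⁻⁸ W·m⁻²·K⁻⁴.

T ≈ 290 K

At equilibrium, absorbed power = emitted power.
Absorbing cross-section = πr² = 7.843×10⁸ m²; emitting surface = 4πr² = 3.137×10⁹ m² (ratio 4).
S·A_cross = εσ·A_surf·T⁴  ⇒  T⁴ = S/(4σ).
T⁴ = 1.00·1600/(4·5.67×10⁻⁸) = 7.055×10⁹ K⁴.
T = (7.055×10⁹)^(1/4).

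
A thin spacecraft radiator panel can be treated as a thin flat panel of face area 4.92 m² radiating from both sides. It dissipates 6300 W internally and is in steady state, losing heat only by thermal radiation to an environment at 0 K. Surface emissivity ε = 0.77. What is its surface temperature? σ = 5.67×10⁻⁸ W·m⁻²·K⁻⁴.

T ≈ 348 K

Steady state: internal power = radiated power, P = εσA T⁴.
Radiating area A = 2·4.92 = 9.840 m².
T⁴ = P/(εσA) = 6300/(0.77·5.67×10⁻⁸·9.840) = 1.466×10¹⁰ K⁴.
T = (1.466×10¹⁰)^(1/4).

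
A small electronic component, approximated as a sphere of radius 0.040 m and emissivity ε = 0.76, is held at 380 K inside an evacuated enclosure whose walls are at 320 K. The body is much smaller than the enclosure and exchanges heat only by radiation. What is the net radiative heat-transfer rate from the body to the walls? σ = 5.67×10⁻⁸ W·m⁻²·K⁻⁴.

For a small grey body in a large enclosure: P_net = εσA(T_body⁴ − T_wall⁴).
A = 4πr² = 0.02011 m²; T_body⁴ − T_wall⁴ = 2.085×10¹⁰ − 1.049×10¹⁰ = 1.037×10¹⁰ K⁴.
|P_net| = 0.76·5.67×10⁻⁸·0.02011·1.037×10¹⁰.

P_net ≈ 8.98 W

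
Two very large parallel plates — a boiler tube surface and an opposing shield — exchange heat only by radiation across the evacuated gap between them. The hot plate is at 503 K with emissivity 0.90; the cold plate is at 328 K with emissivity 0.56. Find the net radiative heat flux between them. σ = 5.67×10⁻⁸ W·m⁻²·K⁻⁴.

q ≈ 1570 W/m²

For two infinite grey parallel plates, q = σ(T₁⁴ − T₂⁴)/(1/ε₁ + 1/ε₂ − 1).
T₁⁴ − T₂⁴ = 6.401×10¹⁰ − 1.157×10¹⁰ = 5.244×10¹⁰ K⁴.
1/ε₁ + 1/ε₂ − 1 = 1.111 + 1.786 − 1 = 1.897.
q = 5.67×10⁻⁸ × 5.244×10¹⁰ / 1.897.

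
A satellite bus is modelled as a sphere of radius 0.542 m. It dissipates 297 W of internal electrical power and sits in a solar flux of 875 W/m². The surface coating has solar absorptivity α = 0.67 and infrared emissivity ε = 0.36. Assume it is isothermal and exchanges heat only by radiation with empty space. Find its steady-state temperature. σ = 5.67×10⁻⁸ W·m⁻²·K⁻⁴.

T ≈ 325 K

At steady state, absorbed solar power + internal power = radiated power.
Absorbed: α·S·A_cross = 0.67·875·0.9229 = 541.0 W (cross-section πr²).
Total input = 541.0 + 297 = 838.0 W.
Radiated: εσ·A_surf·T⁴ with A_surf = 4πr² = 3.692 m².
T⁴ = 838.0/(0.36·5.67×10⁻⁸·3.692) = 1.112×10¹⁰ K⁴.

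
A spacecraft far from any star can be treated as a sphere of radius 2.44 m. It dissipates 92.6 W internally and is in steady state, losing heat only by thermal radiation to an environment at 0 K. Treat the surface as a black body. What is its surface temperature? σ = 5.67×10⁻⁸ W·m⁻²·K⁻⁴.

T ≈ 68.4 K

Steady state: internal power = radiated power, P = εσA T⁴.
Radiating area A = 4πr² = 74.82 m².
T⁴ = P/(εσA) = 92.6/(1.0·5.67×10⁻⁸·74.82) = 2.183×10⁷ K⁴.
T = (2.183×10⁷)^(1/4).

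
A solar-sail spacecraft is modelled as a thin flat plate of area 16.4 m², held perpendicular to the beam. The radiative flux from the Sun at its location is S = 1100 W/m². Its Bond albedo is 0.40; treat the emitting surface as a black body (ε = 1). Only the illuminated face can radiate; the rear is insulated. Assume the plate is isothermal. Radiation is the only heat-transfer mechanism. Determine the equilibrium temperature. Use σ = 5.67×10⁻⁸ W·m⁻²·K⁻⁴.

At equilibrium, absorbed power = emitted power.
Absorbing cross-section = A = 16.40 m²; emitting surface = A = 16.40 m² (ratio 1).
(1−a)S·A_cross = εσ·A_surf·T⁴  ⇒  T⁴ = (1−a)S/(1σ).
T⁴ = 0.600·1100/(1·5.67×10⁻⁸) = 1.164×10¹⁰ K⁴.
T = (1.164×10¹⁰)^(1/4).

T ≈ 328 K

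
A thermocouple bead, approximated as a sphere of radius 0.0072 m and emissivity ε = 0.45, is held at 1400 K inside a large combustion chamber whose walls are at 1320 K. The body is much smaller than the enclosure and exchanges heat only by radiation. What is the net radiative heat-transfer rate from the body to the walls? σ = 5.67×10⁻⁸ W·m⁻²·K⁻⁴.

For a small grey body in a large enclosure: P_net = εσA(T_body⁴ − T_wall⁴).
A = 4πr² = 6.514×10⁻⁴ m²; T_body⁴ − T_wall⁴ = 3.842×10¹² − 3.036×10¹² = 8.056×10¹¹ K⁴.
|P_net| = 0.45·5.67×10⁻⁸·6.514×10⁻⁴·8.056×10¹¹.

P_net ≈ 13.4 W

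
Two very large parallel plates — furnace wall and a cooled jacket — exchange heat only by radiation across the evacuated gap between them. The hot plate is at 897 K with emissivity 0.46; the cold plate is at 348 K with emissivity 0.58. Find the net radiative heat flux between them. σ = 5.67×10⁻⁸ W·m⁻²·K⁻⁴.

For two infinite grey parallel plates, q = σ(T₁⁴ − T₂⁴)/(1/ε₁ + 1/ε₂ − 1).
T₁⁴ − T₂⁴ = 6.474×10¹¹ − 1.467×10¹⁰ = 6.327×10¹¹ K⁴.
1/ε₁ + 1/ε₂ − 1 = 2.174 + 1.724 − 1 = 2.898.
q = 5.67×10⁻⁸ × 6.327×10¹¹ / 2.898.

q ≈ 12400 W/m²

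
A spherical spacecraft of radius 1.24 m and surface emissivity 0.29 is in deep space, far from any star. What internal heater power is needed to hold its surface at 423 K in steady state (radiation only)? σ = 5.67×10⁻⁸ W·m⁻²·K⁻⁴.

P ≈ 10200 W

P = εσ·4πr²·T⁴.
4πr² = 19.32 m²; T⁴ = 3.202×10¹⁰ K⁴.
P = 0.29·5.67×10⁻⁸·19.32·3.202×10¹⁰.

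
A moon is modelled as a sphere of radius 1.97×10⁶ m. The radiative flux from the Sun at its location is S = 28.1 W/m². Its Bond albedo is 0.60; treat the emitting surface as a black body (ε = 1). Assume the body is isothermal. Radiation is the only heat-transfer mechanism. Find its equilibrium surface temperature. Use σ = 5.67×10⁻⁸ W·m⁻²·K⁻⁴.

At equilibrium, absorbed power = emitted power.
Absorbing cross-section = πr² = 1.219×10¹³ m²; emitting surface = 4πr² = 4.877×10¹³ m² (ratio 4).
(1−a)S·A_cross = εσ·A_surf·T⁴  ⇒  T⁴ = (1−a)S/(4σ).
T⁴ = 0.400·28.1/(4·5.67×10⁻⁸) = 4.956×10⁷ K⁴.
T = (4.956×10⁷)^(1/4).

T ≈ 83.9 K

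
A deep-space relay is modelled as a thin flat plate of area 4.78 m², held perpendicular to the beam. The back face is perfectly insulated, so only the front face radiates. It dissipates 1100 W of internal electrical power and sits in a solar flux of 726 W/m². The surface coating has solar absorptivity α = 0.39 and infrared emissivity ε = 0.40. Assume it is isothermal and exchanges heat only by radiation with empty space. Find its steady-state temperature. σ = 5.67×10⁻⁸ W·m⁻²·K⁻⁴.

At steady state, absorbed solar power + internal power = radiated power.
Absorbed: α·S·A_cross = 0.39·726·4.780 = 1353 W (cross-section A).
Total input = 1353 + 1100 = 2453 W.
Radiated: εσ·A_surf·T⁴ with A_surf = A = 4.780 m².
T⁴ = 2453/(0.40·5.67×10⁻⁸·4.780) = 2.263×10¹⁰ K⁴.

T ≈ 388 K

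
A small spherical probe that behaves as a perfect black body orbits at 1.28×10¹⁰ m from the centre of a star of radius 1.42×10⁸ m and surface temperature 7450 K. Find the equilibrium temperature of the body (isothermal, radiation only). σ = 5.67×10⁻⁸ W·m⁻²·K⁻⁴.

T ≈ 555 K

The star's surface emits σT_*⁴; at distance d the flux is S = σT_*⁴(R_*/d)².
S = 5.67×10⁻⁸·(7450)⁴·(1.42×10⁸/1.28×10¹⁰)² = 21500 W/m².
For an isothermal sphere T⁴ = (1−a)S/(4σ) = 9.478×10¹⁰ K⁴.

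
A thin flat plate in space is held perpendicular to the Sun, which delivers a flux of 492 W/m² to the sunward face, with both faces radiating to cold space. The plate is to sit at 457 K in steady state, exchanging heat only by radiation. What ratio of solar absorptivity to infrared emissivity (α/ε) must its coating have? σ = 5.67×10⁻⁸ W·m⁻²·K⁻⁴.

Balance: αS·A = εσ·2A·T⁴ ⇒ α/ε = 2σT⁴/S.
α/ε = 2·5.67×10⁻⁸·(457)⁴/492 = 2·5.67×10⁻⁸·4.362×10¹⁰/492.

α/ε ≈ 10.1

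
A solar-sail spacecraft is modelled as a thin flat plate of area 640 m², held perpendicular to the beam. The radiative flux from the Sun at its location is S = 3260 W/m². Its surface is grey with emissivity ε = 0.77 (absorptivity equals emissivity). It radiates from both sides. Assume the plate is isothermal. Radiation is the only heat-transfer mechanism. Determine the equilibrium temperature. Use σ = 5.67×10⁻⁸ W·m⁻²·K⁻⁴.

At equilibrium, absorbed power = emitted power.
Absorbing cross-section = A = 640.0 m²; emitting surface = 2A = 1280 m² (ratio 2).
εS·A_cross = εσ·A_surf·T⁴  ⇒  T⁴ = S/(2σ)   (ε cancels).
T⁴ = 3260/(2·5.67×10⁻⁸) = 2.875×10¹⁰ K⁴.
T = (2.875×10¹⁰)^(1/4).

T ≈ 412 K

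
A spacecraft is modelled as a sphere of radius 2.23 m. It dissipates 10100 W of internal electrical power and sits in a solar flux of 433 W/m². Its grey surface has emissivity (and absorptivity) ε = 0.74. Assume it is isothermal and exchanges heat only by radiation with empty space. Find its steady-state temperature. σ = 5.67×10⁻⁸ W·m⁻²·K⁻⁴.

At steady state, absorbed solar power + internal power = radiated power.
Absorbed: α·S·A_cross = 0.74·433·15.62 = 5006 W (cross-section πr²).
Total input = 5006 + 10100 = 15110 W.
Radiated: εσ·A_surf·T⁴ with A_surf = 4πr² = 62.49 m².
T⁴ = 15110/(0.74·5.67×10⁻⁸·62.49) = 5.761×10⁹ K⁴.

T ≈ 276 K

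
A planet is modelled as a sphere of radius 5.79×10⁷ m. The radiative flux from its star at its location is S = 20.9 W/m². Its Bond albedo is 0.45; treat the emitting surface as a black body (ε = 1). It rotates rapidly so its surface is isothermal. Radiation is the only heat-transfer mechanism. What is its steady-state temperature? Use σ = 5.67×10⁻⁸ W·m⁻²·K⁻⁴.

At equilibrium, absorbed power = emitted power.
Absorbing cross-section = πr² = 1.053×10¹⁶ m²; emitting surface = 4πr² = 4.213×10¹⁶ m² (ratio 4).
(1−a)S·A_cross = εσ·A_surf·T⁴  ⇒  T⁴ = (1−a)S/(4σ).
T⁴ = 0.550·20.9/(4·5.67×10⁻⁸) = 5.068×10⁷ K⁴.
T = (5.068×10⁷)^(1/4).

T ≈ 84.4 K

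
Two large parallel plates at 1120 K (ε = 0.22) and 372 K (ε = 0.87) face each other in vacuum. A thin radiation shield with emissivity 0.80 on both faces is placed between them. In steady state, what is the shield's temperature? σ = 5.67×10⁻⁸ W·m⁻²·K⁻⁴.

T_s ≈ 780 K

In steady state the net flux on the hot side equals that on the cold side.
σ(T₁⁴−T_s⁴)/D₁ = σ(T_s⁴−T₂⁴)/D₂, with D₁ = 1/ε₁+1/ε_s−1 = 4.795, D₂ = 1/ε_s+1/ε₂−1 = 1.399.
Solve for T_s⁴: T_s⁴ = (D₂·T₁⁴ + D₁·T₂⁴)/(D₁+D₂) = 3.703×10¹¹ K⁴.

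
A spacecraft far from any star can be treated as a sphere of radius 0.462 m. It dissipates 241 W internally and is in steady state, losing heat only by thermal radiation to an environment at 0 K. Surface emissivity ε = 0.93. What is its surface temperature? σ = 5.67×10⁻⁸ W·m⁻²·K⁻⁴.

Steady state: internal power = radiated power, P = εσA T⁴.
Radiating area A = 4πr² = 2.682 m².
T⁴ = P/(εσA) = 241/(0.93·5.67×10⁻⁸·2.682) = 1.704×10⁹ K⁴.
T = (1.704×10⁹)^(1/4).

T ≈ 203 K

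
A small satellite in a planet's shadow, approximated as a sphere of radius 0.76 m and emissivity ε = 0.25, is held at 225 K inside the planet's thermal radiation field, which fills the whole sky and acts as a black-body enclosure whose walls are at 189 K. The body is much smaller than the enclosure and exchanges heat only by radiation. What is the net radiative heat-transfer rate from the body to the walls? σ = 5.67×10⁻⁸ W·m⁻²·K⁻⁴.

For a small grey body in a large enclosure: P_net = εσA(T_body⁴ − T_wall⁴).
A = 4πr² = 7.258 m²; T_body⁴ − T_wall⁴ = 2.563×10⁹ − 1.276×10⁹ = 1.287×10⁹ K⁴.
|P_net| = 0.25·5.67×10⁻⁸·7.258·1.287×10⁹.

P_net ≈ 132 W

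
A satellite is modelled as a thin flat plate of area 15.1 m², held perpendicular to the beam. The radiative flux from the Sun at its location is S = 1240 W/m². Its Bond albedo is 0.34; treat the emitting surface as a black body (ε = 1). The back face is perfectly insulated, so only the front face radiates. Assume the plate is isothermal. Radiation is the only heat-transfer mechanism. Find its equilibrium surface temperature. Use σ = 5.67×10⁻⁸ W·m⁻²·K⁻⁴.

At equilibrium, absorbed power = emitted power.
Absorbing cross-section = A = 15.10 m²; emitting surface = A = 15.10 m² (ratio 1).
(1−a)S·A_cross = εσ·A_surf·T⁴  ⇒  T⁴ = (1−a)S/(1σ).
T⁴ = 0.660·1240/(1·5.67×10⁻⁸) = 1.443×10¹⁰ K⁴.
T = (1.443×10¹⁰)^(1/4).

T ≈ 347 K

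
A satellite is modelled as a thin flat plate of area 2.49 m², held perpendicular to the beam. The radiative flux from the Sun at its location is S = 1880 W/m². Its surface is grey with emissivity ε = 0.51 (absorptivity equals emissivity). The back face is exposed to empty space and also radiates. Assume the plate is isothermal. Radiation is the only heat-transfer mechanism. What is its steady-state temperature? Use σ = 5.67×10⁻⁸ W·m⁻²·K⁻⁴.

T ≈ 359 K

At equilibrium, absorbed power = emitted power.
Absorbing cross-section = A = 2.490 m²; emitting surface = 2A = 4.980 m² (ratio 2).
εS·A_cross = εσ·A_surf·T⁴  ⇒  T⁴ = S/(2σ)   (ε cancels).
T⁴ = 1880/(2·5.67×10⁻⁸) = 1.658×10¹⁰ K⁴.
T = (1.658×10¹⁰)^(1/4).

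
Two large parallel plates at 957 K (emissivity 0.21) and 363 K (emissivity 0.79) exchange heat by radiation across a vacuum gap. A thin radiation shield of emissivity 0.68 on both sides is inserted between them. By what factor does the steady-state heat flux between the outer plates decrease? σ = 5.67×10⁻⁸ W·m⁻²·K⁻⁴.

factor ≈ 1.39

Without shield: q₀ = σΔ(T⁴)/(1/ε₁+1/ε₂−1) with denominator 5.028.
With shield the two gaps are in series; the resistances add: (1/ε₁+1/ε_s−1)+(1/ε_s+1/ε₂−1) = 5.232+1.736 = 6.969.
Heat-flux ratio q₀/q = 6.969/5.028.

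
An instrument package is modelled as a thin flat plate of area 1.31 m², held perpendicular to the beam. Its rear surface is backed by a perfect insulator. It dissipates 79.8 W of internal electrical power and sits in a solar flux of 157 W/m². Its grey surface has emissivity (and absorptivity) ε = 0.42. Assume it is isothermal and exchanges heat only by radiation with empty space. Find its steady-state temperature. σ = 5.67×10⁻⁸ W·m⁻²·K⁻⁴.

T ≈ 270 K

At steady state, absorbed solar power + internal power = radiated power.
Absorbed: α·S·A_cross = 0.42·157·1.310 = 86.38 W (cross-section A).
Total input = 86.38 + 79.8 = 166.2 W.
Radiated: εσ·A_surf·T⁴ with A_surf = A = 1.310 m².
T⁴ = 166.2/(0.42·5.67×10⁻⁸·1.310) = 5.327×10⁹ K⁴.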